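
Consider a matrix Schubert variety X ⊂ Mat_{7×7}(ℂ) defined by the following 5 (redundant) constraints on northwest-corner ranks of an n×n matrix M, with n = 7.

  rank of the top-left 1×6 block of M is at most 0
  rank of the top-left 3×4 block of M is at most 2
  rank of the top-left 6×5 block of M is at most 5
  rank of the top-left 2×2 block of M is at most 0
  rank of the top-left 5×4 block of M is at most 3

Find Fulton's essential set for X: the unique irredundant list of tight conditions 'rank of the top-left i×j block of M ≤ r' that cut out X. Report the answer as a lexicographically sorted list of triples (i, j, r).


Recovering R(i,j) via the rank-extension bound from the 5 conditions:

  i=1: 0 0 0 0 0 0 1
  i=2: 0 0 1 1 1 1 2
  i=3: 1 1 2 2 2 2 3
  i=4: 1 2 3 3 3 3 4
  i=5: 1 2 3 3 4 4 5
  i=6: 1 2 3 4 5 5 6
  i=7: 1 2 3 4 5 6 7

reading off 1-entries of Δ²R: w = (7, 3, 1, 2, 5, 4, 6).

3 SE-corners of the 9-cell Rothe diagram give Ess(w):

[(1, 6, 0), (2, 2, 0), (5, 4, 3)]


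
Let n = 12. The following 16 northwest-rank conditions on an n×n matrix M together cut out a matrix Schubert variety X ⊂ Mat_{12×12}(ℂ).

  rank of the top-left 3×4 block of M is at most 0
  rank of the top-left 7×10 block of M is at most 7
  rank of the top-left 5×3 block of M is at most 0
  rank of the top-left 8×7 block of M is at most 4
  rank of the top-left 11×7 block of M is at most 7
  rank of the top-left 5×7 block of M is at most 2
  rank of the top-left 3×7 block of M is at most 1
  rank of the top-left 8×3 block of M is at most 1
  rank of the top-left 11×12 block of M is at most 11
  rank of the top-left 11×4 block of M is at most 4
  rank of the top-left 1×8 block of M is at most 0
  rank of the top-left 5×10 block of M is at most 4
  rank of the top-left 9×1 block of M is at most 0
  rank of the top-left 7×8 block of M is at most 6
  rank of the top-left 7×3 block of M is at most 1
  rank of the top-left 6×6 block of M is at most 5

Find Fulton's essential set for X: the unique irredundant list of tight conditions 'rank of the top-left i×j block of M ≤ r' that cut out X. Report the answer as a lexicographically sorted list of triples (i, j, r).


Reconstructing r_w from the 16 given conditions:

  i=1: 0 | 0 | 0 | 0 | 0 | 0 | 0 | 0 | 1 | 1 | 1 | 1
  i=2: 0 | 0 | 0 | 0 | 1 | 1 | 1 | 1 | 2 | 2 | 2 | 2
  i=3: 0 | 0 | 0 | 0 | 1 | 1 | 1 | 2 | 3 | 3 | 3 | 3
  i=4: 0 | 0 | 0 | 1 | 2 | 2 | 2 | 3 | 4 | 4 | 4 | 4
  i=5: 0 | 0 | 0 | 1 | 2 | 2 | 2 | 3 | 4 | 4 | 5 | 5
  i=6: 0 | 1 | 1 | 2 | 3 | 3 | 3 | 4 | 5 | 5 | 6 | 6
  i=7: 0 | 1 | 1 | 2 | 3 | 4 | 4 | 5 | 6 | 6 | 7 | 7
  i=8: 0 | 1 | 1 | 2 | 3 | 4 | 4 | 5 | 6 | 7 | 8 | 8
  i=9: 0 | 1 | 2 | 3 | 4 | 5 | 5 | 6 | 7 | 8 | 9 | 9
  i=10: 1 | 2 | 3 | 4 | 5 | 6 | 6 | 7 | 8 | 9 | 10 | 10
  i=11: 1 | 2 | 3 | 4 | 5 | 6 | 7 | 8 | 9 | 10 | 11 | 11
  i=12: 1 | 2 | 3 | 4 | 5 | 6 | 7 | 8 | 9 | 10 | 11 | 12

second differences of R give the permutation w = (9, 5, 8, 4, 11, 2, 6, 10, 3, 1, 7, 12).

ℓ(w)=34; the 9 essential cells (i,j,r):

[(1, 8, 0), (3, 4, 0), (3, 7, 1), (5, 3, 0), (5, 7, 2), (5, 10, 4), (8, 3, 1), (8, 7, 4), (9, 1, 0)]


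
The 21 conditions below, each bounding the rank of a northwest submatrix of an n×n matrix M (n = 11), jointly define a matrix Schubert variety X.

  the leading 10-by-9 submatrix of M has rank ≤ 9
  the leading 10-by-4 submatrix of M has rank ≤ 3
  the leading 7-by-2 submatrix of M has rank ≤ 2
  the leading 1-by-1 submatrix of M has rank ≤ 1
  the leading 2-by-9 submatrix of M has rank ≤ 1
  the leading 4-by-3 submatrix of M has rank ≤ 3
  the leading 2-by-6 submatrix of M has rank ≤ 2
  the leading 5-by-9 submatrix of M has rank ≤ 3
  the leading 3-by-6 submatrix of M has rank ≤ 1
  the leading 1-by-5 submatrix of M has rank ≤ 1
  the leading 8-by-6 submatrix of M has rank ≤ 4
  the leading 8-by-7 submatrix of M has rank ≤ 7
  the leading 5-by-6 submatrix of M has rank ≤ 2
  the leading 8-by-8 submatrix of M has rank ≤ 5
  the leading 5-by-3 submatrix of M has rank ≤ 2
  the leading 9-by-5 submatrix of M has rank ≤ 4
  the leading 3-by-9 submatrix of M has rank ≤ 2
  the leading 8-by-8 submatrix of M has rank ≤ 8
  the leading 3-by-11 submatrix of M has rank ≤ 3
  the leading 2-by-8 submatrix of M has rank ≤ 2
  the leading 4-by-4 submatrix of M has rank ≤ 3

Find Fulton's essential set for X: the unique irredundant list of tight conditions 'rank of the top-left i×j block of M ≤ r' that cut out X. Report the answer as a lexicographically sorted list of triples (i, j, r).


Propagating the 21 rank bounds to every northwest block:

  row 1: 1 | 1 | 1 | 1 | 1 | 1 | 1 | 1 | 1 | 1 | 1
  row 2: 1 | 1 | 1 | 1 | 1 | 1 | 1 | 1 | 1 | 2 | 2
  row 3: 1 | 1 | 1 | 1 | 1 | 1 | 2 | 2 | 2 | 3 | 3
  row 4: 1 | 2 | 2 | 2 | 2 | 2 | 3 | 3 | 3 | 4 | 4
  row 5: 1 | 2 | 2 | 2 | 2 | 2 | 3 | 3 | 3 | 4 | 5
  row 6: 1 | 2 | 3 | 3 | 3 | 3 | 4 | 4 | 4 | 5 | 6
  row 7: 1 | 2 | 3 | 3 | 4 | 4 | 5 | 5 | 5 | 6 | 7
  row 8: 1 | 2 | 3 | 3 | 4 | 4 | 5 | 5 | 6 | 7 | 8
  row 9: 1 | 2 | 3 | 3 | 4 | 5 | 6 | 6 | 7 | 8 | 9
  row 10: 1 | 2 | 3 | 3 | 4 | 5 | 6 | 7 | 8 | 9 | 10
  row 11: 1 | 2 | 3 | 4 | 5 | 6 | 7 | 8 | 9 | 10 | 11

reading off 1-entries of Δ²R: w = (1, 10, 7, 2, 11, 3, 5, 9, 6, 8, 4).

Rothe diagram D(w) (25 cells), 7 SE-corners (essential conditions):

[(2, 9, 1), (3, 6, 1), (5, 6, 2), (5, 9, 3), (8, 6, 4), (8, 8, 5), (10, 4, 3)]


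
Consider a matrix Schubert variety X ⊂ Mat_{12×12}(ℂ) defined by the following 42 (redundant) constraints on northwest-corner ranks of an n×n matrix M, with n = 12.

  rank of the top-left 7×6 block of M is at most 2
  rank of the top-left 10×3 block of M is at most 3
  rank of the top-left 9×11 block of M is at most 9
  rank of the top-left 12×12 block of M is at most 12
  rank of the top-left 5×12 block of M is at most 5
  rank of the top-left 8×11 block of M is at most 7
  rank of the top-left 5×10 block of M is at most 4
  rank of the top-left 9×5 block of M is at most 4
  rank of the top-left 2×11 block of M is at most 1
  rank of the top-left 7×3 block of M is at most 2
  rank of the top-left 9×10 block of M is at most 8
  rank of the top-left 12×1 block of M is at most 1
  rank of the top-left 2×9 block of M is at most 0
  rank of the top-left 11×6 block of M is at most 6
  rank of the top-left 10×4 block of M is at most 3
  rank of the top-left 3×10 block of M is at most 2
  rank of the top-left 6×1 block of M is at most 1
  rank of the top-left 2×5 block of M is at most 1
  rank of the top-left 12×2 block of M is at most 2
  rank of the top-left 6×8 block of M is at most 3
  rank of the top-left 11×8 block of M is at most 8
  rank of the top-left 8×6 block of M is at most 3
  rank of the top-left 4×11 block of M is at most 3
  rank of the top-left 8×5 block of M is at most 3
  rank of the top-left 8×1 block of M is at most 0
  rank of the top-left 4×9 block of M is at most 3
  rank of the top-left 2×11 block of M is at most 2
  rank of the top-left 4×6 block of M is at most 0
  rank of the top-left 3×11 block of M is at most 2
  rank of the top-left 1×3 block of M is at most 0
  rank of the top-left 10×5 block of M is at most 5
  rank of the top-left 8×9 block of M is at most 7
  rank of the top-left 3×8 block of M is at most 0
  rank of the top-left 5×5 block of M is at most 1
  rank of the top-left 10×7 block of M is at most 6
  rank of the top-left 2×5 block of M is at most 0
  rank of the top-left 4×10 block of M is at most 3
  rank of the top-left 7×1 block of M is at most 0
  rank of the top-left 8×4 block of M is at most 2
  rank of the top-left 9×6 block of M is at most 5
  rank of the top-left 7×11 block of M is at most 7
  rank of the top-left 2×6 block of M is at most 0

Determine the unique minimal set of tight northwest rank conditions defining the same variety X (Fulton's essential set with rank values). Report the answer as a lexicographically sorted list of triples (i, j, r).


Propagating the 42 rank bounds to every northwest block:

  R[1]: 0  0  0  0  0  0  0  0  0  1  1  1
  R[2]: 0  0  0  0  0  0  0  0  0  1  1  2
  R[3]: 0  0  0  0  0  0  0  0  1  2  2  3
  R[4]: 0  0  0  0  0  0  1  1  2  3  3  4
  R[5]: 0  1  1  1  1  1  2  2  3  4  4  5
  R[6]: 0  1  2  2  2  2  3  3  4  5  5  6
  R[7]: 0  1  2  2  2  2  3  4  5  6  6  7
  R[8]: 0  1  2  2  3  3  4  5  6  7  7  8
  R[9]: 1  2  3  3  4  4  5  6  7  8  8  9
  R[10]: 1  2  3  3  4  5  6  7  8  9  9  10
  R[11]: 1  2  3  4  5  6  7  8  9  10  10  11
  R[12]: 1  2  3  4  5  6  7  8  9  10  11  12

reading off 1-entries of Δ²R: w = (10, 12, 9, 7, 2, 3, 8, 5, 1, 6, 4, 11).

D(w) has 42 cells with 8 SE-corners; essential set:

[(2, 9, 0), (2, 11, 1), (3, 8, 0), (4, 6, 0), (7, 6, 2), (8, 1, 0), (8, 4, 2), (10, 4, 3)]


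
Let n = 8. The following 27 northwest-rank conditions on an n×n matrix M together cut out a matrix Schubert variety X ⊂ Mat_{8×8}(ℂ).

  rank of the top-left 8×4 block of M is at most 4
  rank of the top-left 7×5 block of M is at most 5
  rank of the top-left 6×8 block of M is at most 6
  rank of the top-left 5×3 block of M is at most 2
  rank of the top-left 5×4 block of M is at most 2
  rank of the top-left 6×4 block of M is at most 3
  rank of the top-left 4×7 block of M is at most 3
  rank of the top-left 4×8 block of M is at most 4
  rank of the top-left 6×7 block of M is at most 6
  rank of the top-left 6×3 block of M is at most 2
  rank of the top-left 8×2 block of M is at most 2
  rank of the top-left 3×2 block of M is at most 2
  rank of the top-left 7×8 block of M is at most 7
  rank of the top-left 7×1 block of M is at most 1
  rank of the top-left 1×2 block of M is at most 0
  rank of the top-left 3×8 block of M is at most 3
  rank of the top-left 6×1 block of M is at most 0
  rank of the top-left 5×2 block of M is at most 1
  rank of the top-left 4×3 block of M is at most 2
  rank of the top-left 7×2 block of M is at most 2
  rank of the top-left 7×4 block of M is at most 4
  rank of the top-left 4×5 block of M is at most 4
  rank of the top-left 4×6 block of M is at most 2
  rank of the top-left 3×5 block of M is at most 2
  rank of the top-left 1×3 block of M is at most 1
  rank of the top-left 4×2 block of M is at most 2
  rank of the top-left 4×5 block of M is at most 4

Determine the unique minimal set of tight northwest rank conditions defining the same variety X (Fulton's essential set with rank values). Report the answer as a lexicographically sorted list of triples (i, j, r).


Computing R[i][j] = min implied NW-rank bound (n=8, 27 conditions):

  row 1: 0, 0, 1, 1, 1, 1, 1, 1
  row 2: 0, 1, 2, 2, 2, 2, 2, 2
  row 3: 0, 1, 2, 2, 2, 2, 3, 3
  row 4: 0, 1, 2, 2, 2, 2, 3, 4
  row 5: 0, 1, 2, 2, 3, 3, 4, 5
  row 6: 0, 1, 2, 3, 4, 4, 5, 6
  row 7: 1, 2, 3, 4, 5, 5, 6, 7
  row 8: 1, 2, 3, 4, 5, 6, 7, 8

second differences of R give the permutation w = (3, 2, 7, 8, 5, 4, 1, 6).

Fulton essential set (4 of the 14 Rothe cells):

[(1, 2, 0), (4, 6, 2), (5, 4, 2), (6, 1, 0)]


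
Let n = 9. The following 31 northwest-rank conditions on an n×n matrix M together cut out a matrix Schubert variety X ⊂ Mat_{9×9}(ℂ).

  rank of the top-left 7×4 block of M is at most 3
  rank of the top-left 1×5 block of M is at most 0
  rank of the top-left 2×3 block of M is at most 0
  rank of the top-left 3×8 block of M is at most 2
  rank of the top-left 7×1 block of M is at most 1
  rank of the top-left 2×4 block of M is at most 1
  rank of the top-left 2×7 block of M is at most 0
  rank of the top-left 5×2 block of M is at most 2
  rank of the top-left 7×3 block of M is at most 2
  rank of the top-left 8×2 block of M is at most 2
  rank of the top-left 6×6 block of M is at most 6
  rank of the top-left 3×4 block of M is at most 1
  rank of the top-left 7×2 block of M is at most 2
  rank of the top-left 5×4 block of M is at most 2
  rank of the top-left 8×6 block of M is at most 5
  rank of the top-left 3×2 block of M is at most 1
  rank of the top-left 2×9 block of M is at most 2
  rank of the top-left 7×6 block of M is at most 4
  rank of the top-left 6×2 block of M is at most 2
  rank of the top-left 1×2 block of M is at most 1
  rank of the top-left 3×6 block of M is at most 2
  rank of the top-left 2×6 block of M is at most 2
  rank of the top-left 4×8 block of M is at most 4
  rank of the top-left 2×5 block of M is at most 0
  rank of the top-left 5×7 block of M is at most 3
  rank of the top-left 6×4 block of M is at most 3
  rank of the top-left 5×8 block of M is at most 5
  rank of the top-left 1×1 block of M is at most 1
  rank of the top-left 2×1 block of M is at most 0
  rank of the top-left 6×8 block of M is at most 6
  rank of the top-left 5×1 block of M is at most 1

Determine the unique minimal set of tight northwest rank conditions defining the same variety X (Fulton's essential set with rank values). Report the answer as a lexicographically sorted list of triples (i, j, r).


Propagating the 31 rank bounds to every northwest block:

  i=1: 0 0 0 0 0 0 0 1 1
  i=2: 0 0 0 0 0 0 0 1 2
  i=3: 1 1 1 1 1 1 1 2 3
  i=4: 1 2 2 2 2 2 2 3 4
  i=5: 1 2 2 2 3 3 3 4 5
  i=6: 1 2 2 3 4 4 4 5 6
  i=7: 1 2 2 3 4 4 5 6 7
  i=8: 1 2 3 4 5 5 6 7 8
  i=9: 1 2 3 4 5 6 7 8 9

reading off 1-entries of Δ²R: w = (8, 9, 1, 2, 5, 4, 7, 3, 6).

D(w) has 19 cells with 4 SE-corners; essential set:

[(2, 7, 0), (5, 4, 2), (7, 3, 2), (7, 6, 4)]


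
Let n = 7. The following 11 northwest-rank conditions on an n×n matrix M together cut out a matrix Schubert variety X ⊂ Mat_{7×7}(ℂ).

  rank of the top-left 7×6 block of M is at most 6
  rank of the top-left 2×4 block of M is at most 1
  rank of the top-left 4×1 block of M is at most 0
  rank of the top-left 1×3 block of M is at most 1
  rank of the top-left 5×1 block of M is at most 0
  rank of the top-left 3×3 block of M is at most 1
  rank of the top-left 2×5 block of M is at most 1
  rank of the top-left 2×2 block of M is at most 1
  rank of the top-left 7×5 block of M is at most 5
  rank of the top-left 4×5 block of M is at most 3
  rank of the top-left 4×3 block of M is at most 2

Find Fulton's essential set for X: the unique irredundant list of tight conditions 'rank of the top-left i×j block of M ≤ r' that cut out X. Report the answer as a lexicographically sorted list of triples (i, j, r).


The tightest implied rank at each (i,j), from the 11 conditions:

  R[1]: 0 | 1 | 1 | 1 | 1 | 1 | 1
  R[2]: 0 | 1 | 1 | 1 | 1 | 2 | 2
  R[3]: 0 | 1 | 1 | 2 | 2 | 3 | 3
  R[4]: 0 | 1 | 2 | 3 | 3 | 4 | 4
  R[5]: 0 | 1 | 2 | 3 | 4 | 5 | 5
  R[6]: 1 | 2 | 3 | 4 | 5 | 6 | 6
  R[7]: 1 | 2 | 3 | 4 | 5 | 6 | 7

giving w = (2, 6, 4, 3, 5, 1, 7) via Δ²R.

D(w) has 9 cells with 3 SE-corners; essential set:

[(2, 5, 1), (3, 3, 1), (5, 1, 0)]


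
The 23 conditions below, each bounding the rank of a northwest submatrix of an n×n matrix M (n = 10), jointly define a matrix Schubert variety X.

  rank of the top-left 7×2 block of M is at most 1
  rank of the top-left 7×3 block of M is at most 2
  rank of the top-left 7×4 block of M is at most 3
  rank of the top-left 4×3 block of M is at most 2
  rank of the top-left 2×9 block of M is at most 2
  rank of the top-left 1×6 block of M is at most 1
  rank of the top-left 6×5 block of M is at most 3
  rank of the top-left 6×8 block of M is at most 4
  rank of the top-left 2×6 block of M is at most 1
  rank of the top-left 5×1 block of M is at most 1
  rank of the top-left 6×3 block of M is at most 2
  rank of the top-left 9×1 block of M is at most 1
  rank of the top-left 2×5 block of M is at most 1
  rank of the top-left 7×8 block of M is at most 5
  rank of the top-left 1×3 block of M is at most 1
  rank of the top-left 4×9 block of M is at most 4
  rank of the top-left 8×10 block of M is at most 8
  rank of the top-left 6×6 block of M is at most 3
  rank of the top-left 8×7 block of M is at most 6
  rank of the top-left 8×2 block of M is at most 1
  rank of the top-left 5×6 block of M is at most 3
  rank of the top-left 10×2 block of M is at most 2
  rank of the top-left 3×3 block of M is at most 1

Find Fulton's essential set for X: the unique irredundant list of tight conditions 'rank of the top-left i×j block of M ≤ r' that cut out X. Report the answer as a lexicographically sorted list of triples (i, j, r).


Computing R[i][j] = min implied NW-rank bound (n=10, 23 conditions):

  1, 1, 1, 1, 1, 1, 1, 1, 1, 1
  1, 1, 1, 1, 1, 1, 2, 2, 2, 2
  1, 1, 1, 2, 2, 2, 3, 3, 3, 3
  1, 1, 2, 3, 3, 3, 4, 4, 4, 4
  1, 1, 2, 3, 3, 3, 4, 4, 5, 5
  1, 1, 2, 3, 3, 3, 4, 4, 5, 6
  1, 1, 2, 3, 4, 4, 5, 5, 6, 7
  1, 1, 2, 3, 4, 5, 6, 6, 7, 8
  1, 2, 3, 4, 5, 6, 7, 7, 8, 9
  1, 2, 3, 4, 5, 6, 7, 8, 9, 10

second differences of R give the permutation w = (1, 7, 4, 3, 9, 10, 5, 6, 2, 8).

Rothe diagram D(w) (18 cells), 5 SE-corners (essential conditions):

[(2, 6, 1), (3, 3, 1), (6, 6, 3), (6, 8, 4), (8, 2, 1)]


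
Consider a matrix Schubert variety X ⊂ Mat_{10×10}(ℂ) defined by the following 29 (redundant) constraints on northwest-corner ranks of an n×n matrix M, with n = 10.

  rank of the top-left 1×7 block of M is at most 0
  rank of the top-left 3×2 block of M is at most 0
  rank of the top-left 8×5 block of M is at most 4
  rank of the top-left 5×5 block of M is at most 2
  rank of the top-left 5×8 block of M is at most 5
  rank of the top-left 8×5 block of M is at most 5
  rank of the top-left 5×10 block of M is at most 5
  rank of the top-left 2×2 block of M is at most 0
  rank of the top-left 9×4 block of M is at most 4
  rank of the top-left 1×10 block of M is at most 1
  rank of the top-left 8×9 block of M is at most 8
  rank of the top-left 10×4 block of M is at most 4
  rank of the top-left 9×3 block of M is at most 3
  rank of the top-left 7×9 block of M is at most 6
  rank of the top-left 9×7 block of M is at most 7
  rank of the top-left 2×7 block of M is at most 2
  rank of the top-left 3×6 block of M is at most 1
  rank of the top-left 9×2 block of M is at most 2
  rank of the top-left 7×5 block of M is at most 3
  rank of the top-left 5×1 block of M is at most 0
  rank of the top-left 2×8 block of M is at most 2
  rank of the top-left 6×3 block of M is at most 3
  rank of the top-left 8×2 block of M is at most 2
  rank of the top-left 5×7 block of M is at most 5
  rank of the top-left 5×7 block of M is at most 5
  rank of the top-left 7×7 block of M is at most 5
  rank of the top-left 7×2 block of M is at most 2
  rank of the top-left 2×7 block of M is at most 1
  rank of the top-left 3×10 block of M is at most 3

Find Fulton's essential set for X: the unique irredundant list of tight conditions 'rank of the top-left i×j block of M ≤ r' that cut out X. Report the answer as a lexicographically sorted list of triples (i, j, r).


The tightest implied rank at each (i,j), from the 29 conditions:

  0, 0, 0, 0, 0, 0, 0, 1, 1, 1
  0, 0, 1, 1, 1, 1, 1, 2, 2, 2
  0, 0, 1, 1, 1, 1, 2, 3, 3, 3
  0, 1, 2, 2, 2, 2, 3, 4, 4, 4
  0, 1, 2, 2, 2, 3, 4, 5, 5, 5
  1, 2, 3, 3, 3, 4, 5, 6, 6, 6
  1, 2, 3, 3, 3, 4, 5, 6, 6, 7
  1, 2, 3, 4, 4, 5, 6, 7, 7, 8
  1, 2, 3, 4, 5, 6, 7, 8, 8, 9
  1, 2, 3, 4, 5, 6, 7, 8, 9, 10

giving w = (8, 3, 7, 2, 6, 1, 10, 4, 5, 9) via Δ²R.

7 SE-corners of the 21-cell Rothe diagram give Ess(w):

[(1, 7, 0), (3, 2, 0), (3, 6, 1), (5, 1, 0), (5, 5, 2), (7, 5, 3), (7, 9, 6)]


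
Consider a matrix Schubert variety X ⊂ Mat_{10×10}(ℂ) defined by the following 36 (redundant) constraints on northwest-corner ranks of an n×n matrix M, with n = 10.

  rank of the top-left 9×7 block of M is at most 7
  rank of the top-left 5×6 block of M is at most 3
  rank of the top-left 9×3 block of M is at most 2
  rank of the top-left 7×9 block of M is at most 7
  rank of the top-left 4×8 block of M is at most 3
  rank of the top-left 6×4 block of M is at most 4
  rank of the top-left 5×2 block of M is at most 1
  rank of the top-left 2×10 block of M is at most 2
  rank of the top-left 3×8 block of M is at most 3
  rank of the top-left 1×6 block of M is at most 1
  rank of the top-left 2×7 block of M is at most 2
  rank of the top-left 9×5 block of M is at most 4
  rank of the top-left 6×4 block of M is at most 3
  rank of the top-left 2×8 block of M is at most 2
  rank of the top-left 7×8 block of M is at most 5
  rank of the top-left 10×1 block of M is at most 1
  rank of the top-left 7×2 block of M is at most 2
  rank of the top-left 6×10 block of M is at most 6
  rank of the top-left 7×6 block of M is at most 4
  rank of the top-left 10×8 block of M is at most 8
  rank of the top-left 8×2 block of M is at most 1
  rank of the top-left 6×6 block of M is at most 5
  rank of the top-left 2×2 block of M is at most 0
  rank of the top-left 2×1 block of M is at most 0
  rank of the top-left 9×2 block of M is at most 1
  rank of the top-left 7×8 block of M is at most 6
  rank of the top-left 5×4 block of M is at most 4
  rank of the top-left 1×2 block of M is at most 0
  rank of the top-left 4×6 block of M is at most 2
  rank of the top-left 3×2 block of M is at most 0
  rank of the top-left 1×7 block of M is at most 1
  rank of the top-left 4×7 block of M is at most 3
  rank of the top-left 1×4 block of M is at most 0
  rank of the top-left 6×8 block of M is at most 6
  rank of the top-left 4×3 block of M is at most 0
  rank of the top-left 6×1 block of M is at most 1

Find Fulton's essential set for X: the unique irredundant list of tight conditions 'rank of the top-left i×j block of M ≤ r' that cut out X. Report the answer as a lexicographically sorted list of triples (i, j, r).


Recovering R(i,j) via the rank-extension bound from the 36 conditions:

  0, 0, 0, 0, 1, 1, 1, 1, 1, 1
  0, 0, 0, 1, 2, 2, 2, 2, 2, 2
  0, 0, 0, 1, 2, 2, 3, 3, 3, 3
  0, 0, 0, 1, 2, 2, 3, 3, 4, 4
  1, 1, 1, 2, 3, 3, 4, 4, 5, 5
  1, 1, 2, 3, 4, 4, 5, 5, 6, 6
  1, 1, 2, 3, 4, 4, 5, 5, 6, 7
  1, 1, 2, 3, 4, 5, 6, 6, 7, 8
  1, 1, 2, 3, 4, 5, 6, 7, 8, 9
  1, 2, 3, 4, 5, 6, 7, 8, 9, 10

reading off 1-entries of Δ²R: w = (5, 4, 7, 9, 1, 3, 10, 6, 8, 2).

D(w) has 22 cells with 7 SE-corners; essential set:

[(1, 4, 0), (4, 3, 0), (4, 6, 2), (4, 8, 3), (7, 6, 4), (7, 8, 5), (9, 2, 1)]


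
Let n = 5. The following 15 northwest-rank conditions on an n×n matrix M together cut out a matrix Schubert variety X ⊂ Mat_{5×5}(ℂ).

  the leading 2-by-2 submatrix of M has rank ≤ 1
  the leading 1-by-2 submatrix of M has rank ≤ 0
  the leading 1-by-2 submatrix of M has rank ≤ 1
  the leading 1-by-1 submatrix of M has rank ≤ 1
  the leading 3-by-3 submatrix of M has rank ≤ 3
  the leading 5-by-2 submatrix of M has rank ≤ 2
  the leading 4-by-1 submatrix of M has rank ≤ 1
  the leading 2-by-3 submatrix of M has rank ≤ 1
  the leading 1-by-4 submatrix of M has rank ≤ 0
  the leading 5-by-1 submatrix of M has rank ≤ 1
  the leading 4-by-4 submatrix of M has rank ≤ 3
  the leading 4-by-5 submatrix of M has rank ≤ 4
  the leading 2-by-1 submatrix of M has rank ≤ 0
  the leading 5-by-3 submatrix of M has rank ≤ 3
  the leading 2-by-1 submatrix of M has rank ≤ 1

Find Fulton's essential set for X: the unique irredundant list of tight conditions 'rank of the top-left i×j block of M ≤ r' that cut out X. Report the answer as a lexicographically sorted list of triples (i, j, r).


Computing R[i][j] = min implied NW-rank bound (n=5, 15 conditions):

  0, 0, 0, 0, 1
  0, 1, 1, 1, 2
  1, 2, 2, 2, 3
  1, 2, 3, 3, 4
  1, 2, 3, 4, 5

the unique w with this rank table is (5, 2, 1, 3, 4).

2 SE-corners of the 5-cell Rothe diagram give Ess(w):

[(1, 4, 0), (2, 1, 0)]


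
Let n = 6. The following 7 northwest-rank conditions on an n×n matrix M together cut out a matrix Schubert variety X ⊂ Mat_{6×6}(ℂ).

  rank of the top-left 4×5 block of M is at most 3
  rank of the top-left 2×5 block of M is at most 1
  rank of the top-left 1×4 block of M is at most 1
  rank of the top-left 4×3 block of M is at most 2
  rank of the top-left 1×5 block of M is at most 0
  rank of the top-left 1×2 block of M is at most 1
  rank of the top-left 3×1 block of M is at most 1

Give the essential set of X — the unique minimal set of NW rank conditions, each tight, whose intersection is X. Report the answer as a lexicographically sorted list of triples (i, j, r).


Computing R[i][j] = min implied NW-rank bound (n=6, 7 conditions):

  R[1]: 0 0 0 0 0 1
  R[2]: 1 1 1 1 1 2
  R[3]: 1 2 2 2 2 3
  R[4]: 1 2 2 3 3 4
  R[5]: 1 2 3 4 4 5
  R[6]: 1 2 3 4 5 6

second differences of R give the permutation w = (6, 1, 2, 4, 3, 5).

D(w) has 6 cells with 2 SE-corners; essential set:

[(1, 5, 0), (4, 3, 2)]


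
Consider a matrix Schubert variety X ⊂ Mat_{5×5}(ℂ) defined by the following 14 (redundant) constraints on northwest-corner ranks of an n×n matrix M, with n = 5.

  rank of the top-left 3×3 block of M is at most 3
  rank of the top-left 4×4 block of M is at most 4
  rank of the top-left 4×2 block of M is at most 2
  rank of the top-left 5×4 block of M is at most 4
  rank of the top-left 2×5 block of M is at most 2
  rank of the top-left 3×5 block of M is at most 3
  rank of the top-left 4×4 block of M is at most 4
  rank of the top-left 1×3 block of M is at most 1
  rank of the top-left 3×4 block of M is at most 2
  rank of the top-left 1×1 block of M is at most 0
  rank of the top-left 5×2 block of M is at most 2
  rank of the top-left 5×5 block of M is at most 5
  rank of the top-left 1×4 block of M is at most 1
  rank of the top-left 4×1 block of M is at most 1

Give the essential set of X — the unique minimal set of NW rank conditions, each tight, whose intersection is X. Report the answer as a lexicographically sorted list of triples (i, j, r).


Propagating the 14 rank bounds to every northwest block:

  R[1]: 0 1 1 1 1
  R[2]: 1 2 2 2 2
  R[3]: 1 2 2 2 3
  R[4]: 1 2 3 3 4
  R[5]: 1 2 3 4 5

hence w(1..5) = (2, 1, 5, 3, 4).

D(w) has 3 cells with 2 SE-corners; essential set:

[(1, 1, 0), (3, 4, 2)]


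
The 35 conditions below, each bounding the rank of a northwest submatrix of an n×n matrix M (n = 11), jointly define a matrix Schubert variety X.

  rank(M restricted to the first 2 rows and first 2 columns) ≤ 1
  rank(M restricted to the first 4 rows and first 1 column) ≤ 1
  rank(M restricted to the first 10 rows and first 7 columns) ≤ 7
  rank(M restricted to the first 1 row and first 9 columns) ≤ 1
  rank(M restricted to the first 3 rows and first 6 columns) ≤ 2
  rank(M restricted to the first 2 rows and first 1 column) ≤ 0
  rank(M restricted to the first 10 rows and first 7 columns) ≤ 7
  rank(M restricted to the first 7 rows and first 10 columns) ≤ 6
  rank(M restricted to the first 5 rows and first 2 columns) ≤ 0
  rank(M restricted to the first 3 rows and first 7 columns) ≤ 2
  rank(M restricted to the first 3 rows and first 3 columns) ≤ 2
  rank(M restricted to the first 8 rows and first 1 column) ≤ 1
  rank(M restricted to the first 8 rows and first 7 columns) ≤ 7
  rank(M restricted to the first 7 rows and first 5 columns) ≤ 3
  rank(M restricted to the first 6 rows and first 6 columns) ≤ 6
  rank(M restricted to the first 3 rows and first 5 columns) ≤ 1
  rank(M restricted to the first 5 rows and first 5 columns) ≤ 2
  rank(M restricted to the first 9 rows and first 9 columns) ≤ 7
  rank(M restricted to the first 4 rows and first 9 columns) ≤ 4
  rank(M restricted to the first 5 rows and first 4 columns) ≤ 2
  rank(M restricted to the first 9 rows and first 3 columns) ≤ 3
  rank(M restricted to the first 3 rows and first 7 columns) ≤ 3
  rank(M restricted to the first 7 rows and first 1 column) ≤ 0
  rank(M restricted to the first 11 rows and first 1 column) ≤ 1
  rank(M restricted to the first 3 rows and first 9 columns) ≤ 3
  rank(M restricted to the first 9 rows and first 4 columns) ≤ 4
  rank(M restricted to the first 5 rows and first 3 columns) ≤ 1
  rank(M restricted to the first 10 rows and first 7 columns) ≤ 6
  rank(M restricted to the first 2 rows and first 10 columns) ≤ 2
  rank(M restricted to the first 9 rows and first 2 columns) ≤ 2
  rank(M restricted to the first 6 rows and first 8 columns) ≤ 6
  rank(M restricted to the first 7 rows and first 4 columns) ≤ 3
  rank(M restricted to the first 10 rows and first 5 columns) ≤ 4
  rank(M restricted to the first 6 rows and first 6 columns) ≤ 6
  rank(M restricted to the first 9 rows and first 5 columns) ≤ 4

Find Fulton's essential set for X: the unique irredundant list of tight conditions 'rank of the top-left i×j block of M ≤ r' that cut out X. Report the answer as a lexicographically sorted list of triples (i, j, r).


Recovering R(i,j) via the rank-extension bound from the 35 conditions:

  i=1: 0 | 0 | 1 | 1 | 1 | 1 | 1 | 1 | 1 | 1 | 1
  i=2: 0 | 0 | 1 | 1 | 1 | 2 | 2 | 2 | 2 | 2 | 2
  i=3: 0 | 0 | 1 | 1 | 1 | 2 | 2 | 3 | 3 | 3 | 3
  i=4: 0 | 0 | 1 | 2 | 2 | 3 | 3 | 4 | 4 | 4 | 4
  i=5: 0 | 0 | 1 | 2 | 2 | 3 | 4 | 5 | 5 | 5 | 5
  i=6: 0 | 1 | 2 | 3 | 3 | 4 | 5 | 6 | 6 | 6 | 6
  i=7: 0 | 1 | 2 | 3 | 3 | 4 | 5 | 6 | 6 | 6 | 7
  i=8: 1 | 2 | 3 | 4 | 4 | 5 | 6 | 7 | 7 | 7 | 8
  i=9: 1 | 2 | 3 | 4 | 4 | 5 | 6 | 7 | 7 | 8 | 9
  i=10: 1 | 2 | 3 | 4 | 4 | 5 | 6 | 7 | 8 | 9 | 10
  i=11: 1 | 2 | 3 | 4 | 5 | 6 | 7 | 8 | 9 | 10 | 11

the unique w with this rank table is (3, 6, 8, 4, 7, 2, 11, 1, 10, 9, 5).

9 SE-corners of the 24-cell Rothe diagram give Ess(w):

[(3, 5, 1), (3, 7, 2), (5, 2, 0), (5, 5, 2), (7, 1, 0), (7, 5, 3), (7, 10, 6), (9, 9, 7), (10, 5, 4)]


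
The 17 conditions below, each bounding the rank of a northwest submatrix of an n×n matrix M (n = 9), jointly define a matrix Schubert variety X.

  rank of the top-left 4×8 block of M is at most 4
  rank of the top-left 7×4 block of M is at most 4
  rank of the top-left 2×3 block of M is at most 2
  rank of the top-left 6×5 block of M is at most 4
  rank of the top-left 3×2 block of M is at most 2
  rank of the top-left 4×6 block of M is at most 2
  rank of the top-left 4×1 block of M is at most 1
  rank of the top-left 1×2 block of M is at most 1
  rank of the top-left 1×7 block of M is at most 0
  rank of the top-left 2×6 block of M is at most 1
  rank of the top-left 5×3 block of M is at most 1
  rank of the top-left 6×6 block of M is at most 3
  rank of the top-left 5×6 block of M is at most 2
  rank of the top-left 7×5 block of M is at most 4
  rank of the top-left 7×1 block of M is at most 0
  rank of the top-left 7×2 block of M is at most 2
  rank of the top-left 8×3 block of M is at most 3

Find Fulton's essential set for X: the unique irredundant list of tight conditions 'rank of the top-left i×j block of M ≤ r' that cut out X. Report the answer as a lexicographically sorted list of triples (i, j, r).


Propagating the 17 rank bounds to every northwest block:

  R[1]: 0 | 0 | 0 | 0 | 0 | 0 | 0 | 1 | 1
  R[2]: 0 | 1 | 1 | 1 | 1 | 1 | 1 | 2 | 2
  R[3]: 0 | 1 | 1 | 2 | 2 | 2 | 2 | 3 | 3
  R[4]: 0 | 1 | 1 | 2 | 2 | 2 | 3 | 4 | 4
  R[5]: 0 | 1 | 1 | 2 | 2 | 2 | 3 | 4 | 5
  R[6]: 0 | 1 | 2 | 3 | 3 | 3 | 4 | 5 | 6
  R[7]: 0 | 1 | 2 | 3 | 4 | 4 | 5 | 6 | 7
  R[8]: 1 | 2 | 3 | 4 | 5 | 5 | 6 | 7 | 8
  R[9]: 1 | 2 | 3 | 4 | 5 | 6 | 7 | 8 | 9

giving w = (8, 2, 4, 7, 9, 3, 5, 1, 6) via Δ²R.

Fulton essential set (4 of the 20 Rothe cells):

[(1, 7, 0), (5, 3, 1), (5, 6, 2), (7, 1, 0)]


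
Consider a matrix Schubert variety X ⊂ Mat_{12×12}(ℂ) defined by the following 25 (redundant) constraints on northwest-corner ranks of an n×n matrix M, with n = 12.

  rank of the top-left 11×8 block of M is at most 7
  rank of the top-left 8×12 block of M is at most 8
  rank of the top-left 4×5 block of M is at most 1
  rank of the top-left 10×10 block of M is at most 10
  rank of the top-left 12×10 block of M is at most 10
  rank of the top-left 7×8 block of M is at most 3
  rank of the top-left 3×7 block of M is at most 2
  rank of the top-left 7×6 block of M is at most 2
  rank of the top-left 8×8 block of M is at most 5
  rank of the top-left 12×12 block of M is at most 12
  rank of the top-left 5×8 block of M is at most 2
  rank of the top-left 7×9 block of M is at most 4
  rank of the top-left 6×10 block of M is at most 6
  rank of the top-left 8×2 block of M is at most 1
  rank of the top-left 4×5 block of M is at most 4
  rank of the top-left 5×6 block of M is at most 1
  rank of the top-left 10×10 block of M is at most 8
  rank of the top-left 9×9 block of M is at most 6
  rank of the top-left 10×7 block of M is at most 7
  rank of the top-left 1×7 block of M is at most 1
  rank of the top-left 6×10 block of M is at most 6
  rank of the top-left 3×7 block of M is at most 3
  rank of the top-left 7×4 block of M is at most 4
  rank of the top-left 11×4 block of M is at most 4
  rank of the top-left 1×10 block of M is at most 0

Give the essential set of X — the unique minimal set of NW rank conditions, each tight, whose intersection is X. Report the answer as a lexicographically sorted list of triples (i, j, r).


Propagating the 25 rank bounds to every northwest block:

  R[1]: 0 | 0 | 0 | 0 | 0 | 0 | 0 | 0 | 0 | 0 | 1 | 1
  R[2]: 1 | 1 | 1 | 1 | 1 | 1 | 1 | 1 | 1 | 1 | 2 | 2
  R[3]: 1 | 1 | 1 | 1 | 1 | 1 | 2 | 2 | 2 | 2 | 3 | 3
  R[4]: 1 | 1 | 1 | 1 | 1 | 1 | 2 | 2 | 3 | 3 | 4 | 4
  R[5]: 1 | 1 | 1 | 1 | 1 | 1 | 2 | 2 | 3 | 4 | 5 | 5
  R[6]: 1 | 1 | 2 | 2 | 2 | 2 | 3 | 3 | 4 | 5 | 6 | 6
  R[7]: 1 | 1 | 2 | 2 | 2 | 2 | 3 | 3 | 4 | 5 | 6 | 7
  R[8]: 1 | 1 | 2 | 3 | 3 | 3 | 4 | 4 | 5 | 6 | 7 | 8
  R[9]: 1 | 2 | 3 | 4 | 4 | 4 | 5 | 5 | 6 | 7 | 8 | 9
  R[10]: 1 | 2 | 3 | 4 | 5 | 5 | 6 | 6 | 7 | 8 | 9 | 10
  R[11]: 1 | 2 | 3 | 4 | 5 | 6 | 7 | 7 | 8 | 9 | 10 | 11
  R[12]: 1 | 2 | 3 | 4 | 5 | 6 | 7 | 8 | 9 | 10 | 11 | 12

second differences of R give the permutation w = (11, 1, 7, 9, 10, 3, 12, 4, 2, 5, 6, 8).

ℓ(w)=34; the 6 essential cells (i,j,r):

[(1, 10, 0), (5, 6, 1), (5, 8, 2), (7, 6, 2), (7, 8, 3), (8, 2, 1)]


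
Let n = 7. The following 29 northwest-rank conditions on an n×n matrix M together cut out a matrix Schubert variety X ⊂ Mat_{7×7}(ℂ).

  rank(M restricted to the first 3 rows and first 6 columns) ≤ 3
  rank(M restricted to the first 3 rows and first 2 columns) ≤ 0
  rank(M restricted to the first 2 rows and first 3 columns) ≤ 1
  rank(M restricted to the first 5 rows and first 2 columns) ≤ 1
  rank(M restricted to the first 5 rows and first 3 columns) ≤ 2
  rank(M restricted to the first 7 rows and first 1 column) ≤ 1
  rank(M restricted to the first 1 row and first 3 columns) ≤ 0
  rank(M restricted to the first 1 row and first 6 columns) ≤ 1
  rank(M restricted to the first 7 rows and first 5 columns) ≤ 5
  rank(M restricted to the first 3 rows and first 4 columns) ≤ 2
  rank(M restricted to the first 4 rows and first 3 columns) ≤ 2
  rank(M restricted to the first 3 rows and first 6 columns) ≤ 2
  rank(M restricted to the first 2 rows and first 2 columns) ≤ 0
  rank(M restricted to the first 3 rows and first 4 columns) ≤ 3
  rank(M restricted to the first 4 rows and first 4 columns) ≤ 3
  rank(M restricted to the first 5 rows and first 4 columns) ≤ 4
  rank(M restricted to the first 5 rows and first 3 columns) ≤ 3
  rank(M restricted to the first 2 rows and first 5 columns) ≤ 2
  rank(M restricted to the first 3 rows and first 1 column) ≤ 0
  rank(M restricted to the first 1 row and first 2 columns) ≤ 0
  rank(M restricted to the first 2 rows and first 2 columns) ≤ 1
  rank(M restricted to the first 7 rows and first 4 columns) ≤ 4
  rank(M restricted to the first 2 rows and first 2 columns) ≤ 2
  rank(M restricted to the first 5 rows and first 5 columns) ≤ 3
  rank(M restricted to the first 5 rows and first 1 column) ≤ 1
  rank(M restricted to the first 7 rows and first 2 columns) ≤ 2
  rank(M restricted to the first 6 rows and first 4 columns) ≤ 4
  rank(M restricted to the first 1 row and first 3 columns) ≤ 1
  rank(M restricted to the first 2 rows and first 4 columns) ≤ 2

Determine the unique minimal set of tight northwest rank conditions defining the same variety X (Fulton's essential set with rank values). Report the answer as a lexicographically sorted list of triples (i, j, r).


Computing R[i][j] = min implied NW-rank bound (n=7, 29 conditions):

  row 1: 0 0 0 1 1 1 1
  row 2: 0 0 1 2 2 2 2
  row 3: 0 0 1 2 2 2 3
  row 4: 1 1 2 3 3 3 4
  row 5: 1 1 2 3 3 4 5
  row 6: 1 2 3 4 4 5 6
  row 7: 1 2 3 4 5 6 7

reading off 1-entries of Δ²R: w = (4, 3, 7, 1, 6, 2, 5).

Rothe diagram D(w) (11 cells), 5 SE-corners (essential conditions):

[(1, 3, 0), (3, 2, 0), (3, 6, 2), (5, 2, 1), (5, 5, 3)]


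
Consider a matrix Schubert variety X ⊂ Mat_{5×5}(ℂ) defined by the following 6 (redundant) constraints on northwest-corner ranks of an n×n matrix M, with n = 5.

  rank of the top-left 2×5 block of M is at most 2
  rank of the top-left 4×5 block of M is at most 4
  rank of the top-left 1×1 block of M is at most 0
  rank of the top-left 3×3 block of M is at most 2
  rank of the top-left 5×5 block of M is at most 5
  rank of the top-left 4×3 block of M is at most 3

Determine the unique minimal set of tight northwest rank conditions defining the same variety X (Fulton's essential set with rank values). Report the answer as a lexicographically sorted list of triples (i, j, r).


Propagating the 6 rank bounds to every northwest block:

  R[1]: 0 1 1 1 1
  R[2]: 1 2 2 2 2
  R[3]: 1 2 2 3 3
  R[4]: 1 2 3 4 4
  R[5]: 1 2 3 4 5

giving w = (2, 1, 4, 3, 5) via Δ²R.

D(w) has 2 cells with 2 SE-corners; essential set:

[(1, 1, 0), (3, 3, 2)]


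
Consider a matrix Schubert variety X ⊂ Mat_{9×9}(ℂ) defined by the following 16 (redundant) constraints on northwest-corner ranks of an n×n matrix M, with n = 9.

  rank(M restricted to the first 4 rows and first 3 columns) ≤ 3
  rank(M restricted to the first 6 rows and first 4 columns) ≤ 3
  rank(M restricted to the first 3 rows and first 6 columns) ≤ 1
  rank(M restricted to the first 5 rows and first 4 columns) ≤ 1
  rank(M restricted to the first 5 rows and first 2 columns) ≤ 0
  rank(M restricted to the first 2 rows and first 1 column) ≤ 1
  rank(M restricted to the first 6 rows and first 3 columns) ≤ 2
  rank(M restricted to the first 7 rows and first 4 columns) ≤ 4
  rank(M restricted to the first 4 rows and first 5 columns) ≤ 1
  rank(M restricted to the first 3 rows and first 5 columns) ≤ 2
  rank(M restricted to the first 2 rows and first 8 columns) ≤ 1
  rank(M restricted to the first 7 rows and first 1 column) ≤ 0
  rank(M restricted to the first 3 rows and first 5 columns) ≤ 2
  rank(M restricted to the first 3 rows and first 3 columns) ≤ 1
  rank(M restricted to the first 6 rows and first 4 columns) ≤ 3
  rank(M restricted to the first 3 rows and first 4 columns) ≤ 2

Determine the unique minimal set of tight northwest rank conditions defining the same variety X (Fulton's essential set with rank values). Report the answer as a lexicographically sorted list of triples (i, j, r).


The tightest implied rank at each (i,j), from the 16 conditions:

  row 1: 0  0  1  1  1  1  1  1  1
  row 2: 0  0  1  1  1  1  1  1  2
  row 3: 0  0  1  1  1  1  2  2  3
  row 4: 0  0  1  1  1  2  3  3  4
  row 5: 0  0  1  1  2  3  4  4  5
  row 6: 0  1  2  2  3  4  5  5  6
  row 7: 0  1  2  3  4  5  6  6  7
  row 8: 1  2  3  4  5  6  7  7  8
  row 9: 1  2  3  4  5  6  7  8  9

so w = (3, 9, 7, 6, 5, 2, 4, 1, 8).

Fulton essential set (6 of the 23 Rothe cells):

[(2, 8, 1), (3, 6, 1), (4, 5, 1), (5, 2, 0), (5, 4, 1), (7, 1, 0)]


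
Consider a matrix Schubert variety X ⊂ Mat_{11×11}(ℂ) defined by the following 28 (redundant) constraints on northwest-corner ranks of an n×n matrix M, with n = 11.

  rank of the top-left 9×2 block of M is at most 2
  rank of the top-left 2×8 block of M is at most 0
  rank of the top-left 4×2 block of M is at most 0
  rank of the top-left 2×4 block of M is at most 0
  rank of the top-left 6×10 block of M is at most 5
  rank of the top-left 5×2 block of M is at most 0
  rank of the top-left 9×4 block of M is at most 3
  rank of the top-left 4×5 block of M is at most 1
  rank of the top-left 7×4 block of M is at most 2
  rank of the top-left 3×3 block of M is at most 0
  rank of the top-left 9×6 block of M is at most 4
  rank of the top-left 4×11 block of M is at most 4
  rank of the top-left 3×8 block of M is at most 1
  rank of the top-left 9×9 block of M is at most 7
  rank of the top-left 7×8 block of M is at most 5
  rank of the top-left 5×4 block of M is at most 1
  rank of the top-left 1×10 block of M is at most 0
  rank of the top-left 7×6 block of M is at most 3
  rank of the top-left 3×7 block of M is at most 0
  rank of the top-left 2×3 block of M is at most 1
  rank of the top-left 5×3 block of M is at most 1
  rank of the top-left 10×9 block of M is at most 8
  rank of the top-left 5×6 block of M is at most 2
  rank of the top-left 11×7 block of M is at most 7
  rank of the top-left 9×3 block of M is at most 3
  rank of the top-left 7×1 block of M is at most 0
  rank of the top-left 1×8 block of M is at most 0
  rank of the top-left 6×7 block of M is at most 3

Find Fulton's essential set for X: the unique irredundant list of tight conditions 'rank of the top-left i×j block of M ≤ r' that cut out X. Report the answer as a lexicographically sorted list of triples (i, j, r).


Reconstructing r_w from the 28 given conditions:

  i=1: 0 0 0 0 0 0 0 0 0 0 1
  i=2: 0 0 0 0 0 0 0 0 1 1 2
  i=3: 0 0 0 0 0 0 0 1 2 2 3
  i=4: 0 0 1 1 1 1 1 2 3 3 4
  i=5: 0 0 1 1 2 2 2 3 4 4 5
  i=6: 0 1 2 2 3 3 3 4 5 5 6
  i=7: 0 1 2 2 3 3 4 5 6 6 7
  i=8: 1 2 3 3 4 4 5 6 7 7 8
  i=9: 1 2 3 3 4 4 5 6 7 8 9
  i=10: 1 2 3 4 5 5 6 7 8 9 10
  i=11: 1 2 3 4 5 6 7 8 9 10 11

hence w(1..11) = (11, 9, 8, 3, 5, 2, 7, 1, 10, 4, 6).

Rothe diagram D(w) (36 cells), 10 SE-corners (essential conditions):

[(1, 10, 0), (2, 8, 0), (3, 7, 0), (5, 2, 0), (5, 4, 1), (7, 1, 0), (7, 4, 2), (7, 6, 3), (9, 4, 3), (9, 6, 4)]
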